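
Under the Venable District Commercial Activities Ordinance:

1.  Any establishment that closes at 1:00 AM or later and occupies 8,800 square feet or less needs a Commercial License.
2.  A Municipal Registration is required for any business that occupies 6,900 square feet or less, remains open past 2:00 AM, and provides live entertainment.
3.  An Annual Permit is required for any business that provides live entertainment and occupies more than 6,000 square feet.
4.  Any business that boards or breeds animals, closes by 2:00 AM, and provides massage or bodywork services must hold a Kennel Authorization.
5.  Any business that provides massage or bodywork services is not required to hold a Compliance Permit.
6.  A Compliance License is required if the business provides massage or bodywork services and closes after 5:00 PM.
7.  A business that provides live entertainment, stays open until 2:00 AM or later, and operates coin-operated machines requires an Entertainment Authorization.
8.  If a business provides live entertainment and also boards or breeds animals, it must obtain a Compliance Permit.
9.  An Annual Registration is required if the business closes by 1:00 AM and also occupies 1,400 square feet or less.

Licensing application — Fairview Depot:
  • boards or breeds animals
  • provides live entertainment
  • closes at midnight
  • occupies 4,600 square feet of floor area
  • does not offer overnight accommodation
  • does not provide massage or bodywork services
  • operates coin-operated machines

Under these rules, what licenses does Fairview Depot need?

Compliance Permit

1. closes midnight, at/before 1:00 AM; floor area 4,600 square feet ≤ 8,800 square feet → Commercial License not required.
2. floor area 4,600 square feet ≤ 6,900 square feet; closes midnight, at/before 2:00 AM; provides live entertainment → Municipal Registration not required.
3. provides live entertainment; floor area 4,600 square feet ≤ 6,000 square feet → Annual Permit not required.
4. boards or breeds animals; closes midnight, at/before 2:00 AM; does not provide massage or bodywork services → Kennel Authorization not required.
5. does not provide massage or bodywork services → Compliance Permit exemption does not apply.
6. does not provide massage or bodywork services; closes midnight, after 5:00 PM → Compliance License not required.
7. provides live entertainment; closes midnight, at/before 2:00 AM; operates coin-operated machines → Entertainment Authorization not required.
8. provides live entertainment; boards or breeds animals → Compliance Permit required.
9. closes midnight, at/before 1:00 AM; floor area 4,600 square feet > 1,400 square feet → Annual Registration not required.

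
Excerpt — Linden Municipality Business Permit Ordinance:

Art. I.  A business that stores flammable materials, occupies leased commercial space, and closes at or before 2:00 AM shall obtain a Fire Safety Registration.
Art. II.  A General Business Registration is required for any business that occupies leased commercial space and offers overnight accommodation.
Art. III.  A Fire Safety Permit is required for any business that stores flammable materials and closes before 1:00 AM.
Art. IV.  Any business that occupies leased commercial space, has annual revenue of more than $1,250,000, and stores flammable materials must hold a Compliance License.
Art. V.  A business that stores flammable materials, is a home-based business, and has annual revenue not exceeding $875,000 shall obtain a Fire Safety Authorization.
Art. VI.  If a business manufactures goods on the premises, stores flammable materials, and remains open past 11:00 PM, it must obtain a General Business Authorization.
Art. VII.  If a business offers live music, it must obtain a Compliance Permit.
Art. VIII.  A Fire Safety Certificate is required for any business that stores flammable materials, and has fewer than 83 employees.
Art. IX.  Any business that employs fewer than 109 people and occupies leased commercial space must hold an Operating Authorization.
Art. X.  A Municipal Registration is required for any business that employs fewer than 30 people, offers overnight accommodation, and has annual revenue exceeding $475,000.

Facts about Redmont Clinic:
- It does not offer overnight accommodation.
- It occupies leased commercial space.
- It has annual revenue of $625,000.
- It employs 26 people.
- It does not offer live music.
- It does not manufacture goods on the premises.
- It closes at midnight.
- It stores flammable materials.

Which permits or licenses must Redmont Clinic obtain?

Fire Safety Certificate, Fire Safety Permit, Fire Safety Registration, Operating Authorization

Art. I. stores flammable materials; occupies leased commercial space; closes midnight, at/before 2:00 AM → Fire Safety Registration required.
Art. II. occupies leased commercial space; does not offer overnight accommodation → General Business Registration not required.
Art. III. stores flammable materials; closes midnight, at/before 1:00 AM → Fire Safety Permit required.
Art. IV. occupies leased commercial space; revenue $625,000 ≤ $1,250,000; stores flammable materials → Compliance License not required.
Art. V. stores flammable materials; occupies leased commercial space (not: is a home-based business); revenue $625,000 ≤ $875,000 → Fire Safety Authorization not required.
Art. VI. does not manufacture goods on the premises; stores flammable materials; closes midnight, after 11:00 PM → General Business Authorization not required.
Art. VII. does not offer live music → Compliance Permit not required.
Art. VIII. stores flammable materials; employees 26 < 83 → Fire Safety Certificate required.
Art. IX. employees 26 < 109; occupies leased commercial space → Operating Authorization required.
Art. X. employees 26 < 30; does not offer overnight accommodation; revenue $625,000 > $475,000 → Municipal Registration not required.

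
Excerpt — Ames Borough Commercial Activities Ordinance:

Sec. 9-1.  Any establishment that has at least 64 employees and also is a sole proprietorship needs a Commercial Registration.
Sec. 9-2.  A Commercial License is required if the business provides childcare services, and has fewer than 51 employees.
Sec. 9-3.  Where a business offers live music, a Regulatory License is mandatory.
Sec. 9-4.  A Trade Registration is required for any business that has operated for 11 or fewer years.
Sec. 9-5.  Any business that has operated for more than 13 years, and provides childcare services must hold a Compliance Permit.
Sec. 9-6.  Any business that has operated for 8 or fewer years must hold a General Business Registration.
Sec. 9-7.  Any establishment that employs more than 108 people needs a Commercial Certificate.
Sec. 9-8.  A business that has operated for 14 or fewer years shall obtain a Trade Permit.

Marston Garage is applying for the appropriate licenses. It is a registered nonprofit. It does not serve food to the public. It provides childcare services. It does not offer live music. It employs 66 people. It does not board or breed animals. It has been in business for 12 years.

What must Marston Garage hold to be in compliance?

Sec. 9-1. employees 66 ≥ 64; is a registered nonprofit (not: is a sole proprietorship) → Commercial Registration not required.
Sec. 9-2. provides childcare services; employees 66 ≥ 51 → Commercial License not required.
Sec. 9-3. does not offer live music → Regulatory License not required.
Sec. 9-4. years in business 12 > 11 → Trade Registration not required.
Sec. 9-5. years in business 12 ≤ 13; provides childcare services → Compliance Permit not required.
Sec. 9-6. years in business 12 > 8 → General Business Registration not required.
Sec. 9-7. employees 66 ≤ 108 → Commercial Certificate not required.
Sec. 9-8. years in business 12 ≤ 14 → Trade Permit required.

Trade Permit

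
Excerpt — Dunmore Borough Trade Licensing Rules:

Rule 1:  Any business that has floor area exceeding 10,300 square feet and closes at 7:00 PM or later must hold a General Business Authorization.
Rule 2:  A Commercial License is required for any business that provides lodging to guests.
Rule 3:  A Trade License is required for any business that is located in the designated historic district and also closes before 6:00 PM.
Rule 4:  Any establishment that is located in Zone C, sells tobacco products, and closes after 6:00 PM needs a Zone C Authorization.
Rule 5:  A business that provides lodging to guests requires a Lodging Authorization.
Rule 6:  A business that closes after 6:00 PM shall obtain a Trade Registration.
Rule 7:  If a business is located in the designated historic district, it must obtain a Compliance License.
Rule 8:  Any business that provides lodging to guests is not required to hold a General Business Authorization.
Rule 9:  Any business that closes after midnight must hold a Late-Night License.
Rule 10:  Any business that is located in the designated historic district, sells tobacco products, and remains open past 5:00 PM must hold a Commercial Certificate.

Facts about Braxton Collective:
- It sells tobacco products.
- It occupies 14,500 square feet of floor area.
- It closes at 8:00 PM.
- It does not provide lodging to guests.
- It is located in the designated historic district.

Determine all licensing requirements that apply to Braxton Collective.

Rule 1: floor area 14,500 square feet > 10,300 square feet; closes 8:00 PM, after 7:00 PM → General Business Authorization required.
Rule 2: does not provide lodging to guests → Commercial License not required.
Rule 3: is located in the designated historic district; closes 8:00 PM, after 6:00 PM → Trade License not required.
Rule 4: is located in the designated historic district (not: is located in Zone C); sells tobacco products; closes 8:00 PM, after 6:00 PM → Zone C Authorization not required.
Rule 5: does not provide lodging to guests → Lodging Authorization not required.
Rule 6: closes 8:00 PM, after 6:00 PM → Trade Registration required.
Rule 7: is located in the designated historic district → Compliance License required.
Rule 8: does not provide lodging to guests → General Business Authorization exemption does not apply.
Rule 9: closes 8:00 PM, at/before midnight → Late-Night License not required.
Rule 10: is located in the designated historic district; sells tobacco products; closes 8:00 PM, after 5:00 PM → Commercial Certificate required.

Commercial Certificate, Compliance License, General Business Authorization, Trade Registration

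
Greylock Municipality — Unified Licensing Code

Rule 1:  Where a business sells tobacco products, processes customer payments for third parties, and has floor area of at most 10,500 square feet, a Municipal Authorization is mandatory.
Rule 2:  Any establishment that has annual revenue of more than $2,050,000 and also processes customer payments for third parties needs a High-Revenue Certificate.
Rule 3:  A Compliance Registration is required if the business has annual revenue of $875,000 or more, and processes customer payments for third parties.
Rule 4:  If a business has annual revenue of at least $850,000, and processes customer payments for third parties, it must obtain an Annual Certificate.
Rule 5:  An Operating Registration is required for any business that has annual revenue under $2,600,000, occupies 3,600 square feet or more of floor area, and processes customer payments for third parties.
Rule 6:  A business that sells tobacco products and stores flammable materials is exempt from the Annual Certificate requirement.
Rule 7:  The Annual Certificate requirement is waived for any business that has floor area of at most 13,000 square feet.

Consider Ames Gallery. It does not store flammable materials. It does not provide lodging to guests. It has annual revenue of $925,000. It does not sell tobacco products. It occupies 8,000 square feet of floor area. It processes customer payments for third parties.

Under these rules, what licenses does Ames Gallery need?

Compliance Registration, Operating Registration

Rule 1: does not sell tobacco products; processes customer payments for third parties; floor area 8,000 square feet ≤ 10,500 square feet → Municipal Authorization not required.
Rule 2: revenue $925,000 ≤ $2,050,000; processes customer payments for third parties → High-Revenue Certificate not required.
Rule 3: revenue $925,000 ≥ $875,000; processes customer payments for third parties → Compliance Registration required.
Rule 4: revenue $925,000 ≥ $850,000; processes customer payments for third parties → Annual Certificate required.
Rule 5: revenue $925,000 < $2,600,000; floor area 8,000 square feet ≥ 3,600 square feet; processes customer payments for third parties → Operating Registration required.
Rule 6: does not sell tobacco products; does not store flammable materials → Annual Certificate exemption does not apply.
Rule 7: floor area 8,000 square feet ≤ 13,000 square feet → exempt from Annual Certificate.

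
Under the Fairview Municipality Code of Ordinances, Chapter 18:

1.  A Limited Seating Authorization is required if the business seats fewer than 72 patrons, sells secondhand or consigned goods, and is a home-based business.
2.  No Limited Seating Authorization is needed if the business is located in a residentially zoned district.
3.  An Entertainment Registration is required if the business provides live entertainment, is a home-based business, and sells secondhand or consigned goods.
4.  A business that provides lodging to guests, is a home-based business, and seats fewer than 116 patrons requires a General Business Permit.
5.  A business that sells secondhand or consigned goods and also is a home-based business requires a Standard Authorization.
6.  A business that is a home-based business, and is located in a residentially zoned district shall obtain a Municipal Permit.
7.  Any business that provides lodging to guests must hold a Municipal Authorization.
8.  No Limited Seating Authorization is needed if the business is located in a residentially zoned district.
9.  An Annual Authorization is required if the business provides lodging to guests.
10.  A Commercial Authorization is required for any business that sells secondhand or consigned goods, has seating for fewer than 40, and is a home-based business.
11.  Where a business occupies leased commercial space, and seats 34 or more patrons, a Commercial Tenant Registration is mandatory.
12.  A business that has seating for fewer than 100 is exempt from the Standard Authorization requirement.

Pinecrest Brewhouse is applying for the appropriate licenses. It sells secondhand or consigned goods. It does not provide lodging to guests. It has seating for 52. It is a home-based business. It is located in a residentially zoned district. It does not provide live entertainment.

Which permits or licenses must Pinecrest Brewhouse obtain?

1. seating 52 < 72; sells secondhand or consigned goods; is a home-based business → Limited Seating Authorization required.
2. is located in a residentially zoned district → exempt from Limited Seating Authorization.
3. does not provide live entertainment; is a home-based business; sells secondhand or consigned goods → Entertainment Registration not required.
4. does not provide lodging to guests; is a home-based business; seating 52 < 116 → General Business Permit not required.
5. sells secondhand or consigned goods; is a home-based business → Standard Authorization required.
6. is a home-based business; is located in a residentially zoned district → Municipal Permit required.
7. does not provide lodging to guests → Municipal Authorization not required.
8. is located in a residentially zoned district → exempt from Limited Seating Authorization.
9. does not provide lodging to guests → Annual Authorization not required.
10. sells secondhand or consigned goods; seating 52 ≥ 40; is a home-based business → Commercial Authorization not required.
11. is a home-based business (not: occupies leased commercial space); seating 52 ≥ 34 → Commercial Tenant Registration not required.
12. seating 52 < 100 → exempt from Standard Authorization.

Municipal Permit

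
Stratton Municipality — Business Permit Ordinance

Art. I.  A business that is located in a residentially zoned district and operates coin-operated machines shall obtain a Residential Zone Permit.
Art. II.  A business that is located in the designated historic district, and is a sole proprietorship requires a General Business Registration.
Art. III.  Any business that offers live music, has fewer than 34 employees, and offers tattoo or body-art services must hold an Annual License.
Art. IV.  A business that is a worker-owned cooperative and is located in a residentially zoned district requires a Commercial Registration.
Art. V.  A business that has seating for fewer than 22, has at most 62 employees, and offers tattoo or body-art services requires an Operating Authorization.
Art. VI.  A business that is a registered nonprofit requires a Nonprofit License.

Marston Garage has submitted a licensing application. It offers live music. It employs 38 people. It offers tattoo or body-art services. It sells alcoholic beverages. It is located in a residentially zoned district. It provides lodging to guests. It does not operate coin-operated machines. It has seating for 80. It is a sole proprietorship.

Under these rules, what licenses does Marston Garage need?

None

Art. I. is located in a residentially zoned district; does not operate coin-operated machines → Residential Zone Permit not required.
Art. II. is located in a residentially zoned district (not: is located in the designated historic district); is a sole proprietorship → General Business Registration not required.
Art. III. offers live music; employees 38 ≥ 34; offers tattoo or body-art services → Annual License not required.
Art. IV. is a sole proprietorship (not: is a worker-owned cooperative); is located in a residentially zoned district → Commercial Registration not required.
Art. V. seating 80 ≥ 22; employees 38 ≤ 62; offers tattoo or body-art services → Operating Authorization not required.
Art. VI. is a sole proprietorship (not: is a registered nonprofit) → Nonprofit License not required.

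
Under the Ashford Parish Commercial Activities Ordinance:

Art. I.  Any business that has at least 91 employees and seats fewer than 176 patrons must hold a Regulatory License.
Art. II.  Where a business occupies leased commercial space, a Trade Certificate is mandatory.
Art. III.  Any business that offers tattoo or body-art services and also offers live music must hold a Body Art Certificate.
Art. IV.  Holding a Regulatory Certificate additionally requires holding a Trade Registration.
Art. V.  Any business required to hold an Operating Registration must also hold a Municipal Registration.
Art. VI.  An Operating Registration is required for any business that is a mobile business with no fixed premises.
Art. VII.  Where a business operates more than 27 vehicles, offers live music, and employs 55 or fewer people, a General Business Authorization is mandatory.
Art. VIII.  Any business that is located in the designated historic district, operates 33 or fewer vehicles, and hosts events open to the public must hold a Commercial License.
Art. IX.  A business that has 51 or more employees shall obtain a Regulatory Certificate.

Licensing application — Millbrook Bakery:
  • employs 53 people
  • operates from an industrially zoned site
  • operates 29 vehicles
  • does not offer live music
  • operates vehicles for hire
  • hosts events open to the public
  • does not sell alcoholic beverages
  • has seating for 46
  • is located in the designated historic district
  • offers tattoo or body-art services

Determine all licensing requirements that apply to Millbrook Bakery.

Commercial License, Regulatory Certificate, Trade Registration

Art. I. employees 53 < 91; seating 46 < 176 → Regulatory License not required.
Art. II. operates from an industrially zoned site (not: occupies leased commercial space) → Trade Certificate not required.
Art. III. offers tattoo or body-art services; does not offer live music → Body Art Certificate not required.
Art. IV. Regulatory Certificate is required → Trade Registration also required.
Art. V. Operating Registration is not required → no effect.
Art. VI. operates from an industrially zoned site (not: is a mobile business with no fixed premises) → Operating Registration not required.
Art. VII. vehicles 29 > 27; does not offer live music; employees 53 ≤ 55 → General Business Authorization not required.
Art. VIII. is located in the designated historic district; vehicles 29 ≤ 33; hosts events open to the public → Commercial License required.
Art. IX. employees 53 ≥ 51 → Regulatory Certificate required.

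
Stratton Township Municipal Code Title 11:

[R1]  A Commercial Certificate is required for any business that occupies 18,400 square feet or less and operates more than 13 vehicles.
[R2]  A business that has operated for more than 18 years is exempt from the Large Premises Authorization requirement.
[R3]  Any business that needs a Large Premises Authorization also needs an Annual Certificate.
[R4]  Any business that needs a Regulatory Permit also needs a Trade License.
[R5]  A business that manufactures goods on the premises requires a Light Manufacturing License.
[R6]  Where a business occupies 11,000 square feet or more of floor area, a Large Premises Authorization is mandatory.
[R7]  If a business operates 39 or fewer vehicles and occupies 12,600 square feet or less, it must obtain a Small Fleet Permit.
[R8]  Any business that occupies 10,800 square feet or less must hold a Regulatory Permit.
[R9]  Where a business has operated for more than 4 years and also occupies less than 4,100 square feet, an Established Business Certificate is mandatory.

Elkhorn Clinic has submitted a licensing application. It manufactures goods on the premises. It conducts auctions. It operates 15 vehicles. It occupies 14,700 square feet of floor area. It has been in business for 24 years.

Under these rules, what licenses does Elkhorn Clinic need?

[R1] floor area 14,700 square feet ≤ 18,400 square feet; vehicles 15 > 13 → Commercial Certificate required.
[R2] years in business 24 > 18 → exempt from Large Premises Authorization.
[R3] Large Premises Authorization is not required → no effect.
[R4] Regulatory Permit is not required → no effect.
[R5] manufactures goods on the premises → Light Manufacturing License required.
[R6] floor area 14,700 square feet ≥ 11,000 square feet → Large Premises Authorization required.
[R7] vehicles 15 ≤ 39; floor area 14,700 square feet > 12,600 square feet → Small Fleet Permit not required.
[R8] floor area 14,700 square feet > 10,800 square feet → Regulatory Permit not required.
[R9] years in business 24 > 4; floor area 14,700 square feet ≥ 4,100 square feet → Established Business Certificate not required.

Commercial Certificate, Light Manufacturing License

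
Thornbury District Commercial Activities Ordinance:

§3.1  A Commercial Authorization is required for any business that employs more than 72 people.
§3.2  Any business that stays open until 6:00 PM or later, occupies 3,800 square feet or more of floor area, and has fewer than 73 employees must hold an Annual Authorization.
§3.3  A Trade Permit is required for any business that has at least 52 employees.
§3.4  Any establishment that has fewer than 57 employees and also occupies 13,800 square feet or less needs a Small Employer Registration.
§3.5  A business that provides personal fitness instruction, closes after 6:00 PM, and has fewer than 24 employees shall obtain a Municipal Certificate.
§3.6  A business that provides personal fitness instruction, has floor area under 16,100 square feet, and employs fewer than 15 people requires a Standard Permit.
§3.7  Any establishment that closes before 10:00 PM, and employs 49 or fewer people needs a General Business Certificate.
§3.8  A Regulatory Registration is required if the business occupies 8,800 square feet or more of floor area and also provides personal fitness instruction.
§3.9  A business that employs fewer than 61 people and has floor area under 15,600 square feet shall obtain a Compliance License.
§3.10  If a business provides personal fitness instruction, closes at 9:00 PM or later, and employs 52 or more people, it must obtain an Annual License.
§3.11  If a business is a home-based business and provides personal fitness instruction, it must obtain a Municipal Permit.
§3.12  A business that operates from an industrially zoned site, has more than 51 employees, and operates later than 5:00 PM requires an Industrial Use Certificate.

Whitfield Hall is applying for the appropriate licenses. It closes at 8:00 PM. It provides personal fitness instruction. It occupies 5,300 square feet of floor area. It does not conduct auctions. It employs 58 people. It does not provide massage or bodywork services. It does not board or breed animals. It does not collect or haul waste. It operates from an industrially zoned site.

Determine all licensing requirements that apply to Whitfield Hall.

Annual Authorization, Compliance License, Industrial Use Certificate, Trade Permit

§3.1 employees 58 ≤ 72 → Commercial Authorization not required.
§3.2 closes 8:00 PM, after 6:00 PM; floor area 5,300 square feet ≥ 3,800 square feet; employees 58 < 73 → Annual Authorization required.
§3.3 employees 58 ≥ 52 → Trade Permit required.
§3.4 employees 58 ≥ 57; floor area 5,300 square feet ≤ 13,800 square feet → Small Employer Registration not required.
§3.5 provides personal fitness instruction; closes 8:00 PM, after 6:00 PM; employees 58 ≥ 24 → Municipal Certificate not required.
§3.6 provides personal fitness instruction; floor area 5,300 square feet < 16,100 square feet; employees 58 ≥ 15 → Standard Permit not required.
§3.7 closes 8:00 PM, at/before 10:00 PM; employees 58 > 49 → General Business Certificate not required.
§3.8 floor area 5,300 square feet < 8,800 square feet; provides personal fitness instruction → Regulatory Registration not required.
§3.9 employees 58 < 61; floor area 5,300 square feet < 15,600 square feet → Compliance License required.
§3.10 provides personal fitness instruction; closes 8:00 PM, at/before 9:00 PM; employees 58 ≥ 52 → Annual License not required.
§3.11 operates from an industrially zoned site (not: is a home-based business); provides personal fitness instruction → Municipal Permit not required.
§3.12 operates from an industrially zoned site; employees 58 > 51; closes 8:00 PM, after 5:00 PM → Industrial Use Certificate required.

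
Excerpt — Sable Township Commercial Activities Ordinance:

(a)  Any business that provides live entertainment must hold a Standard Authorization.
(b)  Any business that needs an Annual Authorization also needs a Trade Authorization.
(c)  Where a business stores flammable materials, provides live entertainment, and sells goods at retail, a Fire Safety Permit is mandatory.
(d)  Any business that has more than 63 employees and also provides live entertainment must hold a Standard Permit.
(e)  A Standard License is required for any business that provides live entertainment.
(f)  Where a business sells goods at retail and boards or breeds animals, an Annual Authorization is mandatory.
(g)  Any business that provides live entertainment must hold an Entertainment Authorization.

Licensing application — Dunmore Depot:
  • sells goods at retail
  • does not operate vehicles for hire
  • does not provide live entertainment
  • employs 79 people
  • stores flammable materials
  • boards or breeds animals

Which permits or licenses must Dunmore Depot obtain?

Annual Authorization, Trade Authorization

(a) does not provide live entertainment → Standard Authorization not required.
(b) Annual Authorization is required → Trade Authorization also required.
(c) stores flammable materials; does not provide live entertainment; sells goods at retail → Fire Safety Permit not required.
(d) employees 79 > 63; does not provide live entertainment → Standard Permit not required.
(e) does not provide live entertainment → Standard License not required.
(f) sells goods at retail; boards or breeds animals → Annual Authorization required.
(g) does not provide live entertainment → Entertainment Authorization not required.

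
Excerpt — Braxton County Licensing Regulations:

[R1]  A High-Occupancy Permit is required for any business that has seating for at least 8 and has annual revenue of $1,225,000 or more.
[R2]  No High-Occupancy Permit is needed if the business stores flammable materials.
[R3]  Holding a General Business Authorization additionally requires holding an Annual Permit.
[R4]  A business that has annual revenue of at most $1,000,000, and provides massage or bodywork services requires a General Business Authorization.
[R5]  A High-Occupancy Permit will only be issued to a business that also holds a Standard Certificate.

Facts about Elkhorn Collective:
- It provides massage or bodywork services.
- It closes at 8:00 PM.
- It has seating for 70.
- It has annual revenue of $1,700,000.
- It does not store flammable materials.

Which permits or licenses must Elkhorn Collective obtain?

[R1] seating 70 ≥ 8; revenue $1,700,000 ≥ $1,225,000 → High-Occupancy Permit required.
[R2] does not store flammable materials → High-Occupancy Permit exemption does not apply.
[R3] General Business Authorization is not required → no effect.
[R4] revenue $1,700,000 > $1,000,000; provides massage or bodywork services → General Business Authorization not required.
[R5] High-Occupancy Permit is required → Standard Certificate also required.

High-Occupancy Permit, Standard Certificate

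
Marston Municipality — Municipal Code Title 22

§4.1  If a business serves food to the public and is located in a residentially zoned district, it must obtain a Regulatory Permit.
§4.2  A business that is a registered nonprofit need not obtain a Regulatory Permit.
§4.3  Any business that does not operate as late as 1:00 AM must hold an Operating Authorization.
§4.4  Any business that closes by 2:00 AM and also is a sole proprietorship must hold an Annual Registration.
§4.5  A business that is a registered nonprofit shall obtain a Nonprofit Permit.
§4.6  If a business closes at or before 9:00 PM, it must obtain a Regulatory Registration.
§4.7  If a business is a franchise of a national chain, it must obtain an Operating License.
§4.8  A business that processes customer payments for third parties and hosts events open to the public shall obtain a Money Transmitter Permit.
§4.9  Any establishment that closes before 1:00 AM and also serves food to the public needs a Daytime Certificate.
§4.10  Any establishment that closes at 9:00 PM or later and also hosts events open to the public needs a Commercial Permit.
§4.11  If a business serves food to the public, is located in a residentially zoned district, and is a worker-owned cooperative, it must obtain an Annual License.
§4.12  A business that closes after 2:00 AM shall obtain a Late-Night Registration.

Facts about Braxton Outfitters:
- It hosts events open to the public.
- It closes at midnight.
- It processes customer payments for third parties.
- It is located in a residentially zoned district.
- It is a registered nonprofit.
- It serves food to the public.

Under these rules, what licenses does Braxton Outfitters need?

Commercial Permit, Daytime Certificate, Money Transmitter Permit, Nonprofit Permit, Operating Authorization

§4.1 serves food to the public; is located in a residentially zoned district → Regulatory Permit required.
§4.2 is a registered nonprofit → exempt from Regulatory Permit.
§4.3 closes midnight, at/before 1:00 AM → Operating Authorization required.
§4.4 closes midnight, at/before 2:00 AM; is a registered nonprofit (not: is a sole proprietorship) → Annual Registration not required.
§4.5 is a registered nonprofit → Nonprofit Permit required.
§4.6 closes midnight, after 9:00 PM → Regulatory Registration not required.
§4.7 is a registered nonprofit (not: is a franchise of a national chain) → Operating License not required.
§4.8 processes customer payments for third parties; hosts events open to the public → Money Transmitter Permit required.
§4.9 closes midnight, at/before 1:00 AM; serves food to the public → Daytime Certificate required.
§4.10 closes midnight, after 9:00 PM; hosts events open to the public → Commercial Permit required.
§4.11 serves food to the public; is located in a residentially zoned district; is a registered nonprofit (not: is a worker-owned cooperative) → Annual License not required.
§4.12 closes midnight, at/before 2:00 AM → Late-Night Registration not required.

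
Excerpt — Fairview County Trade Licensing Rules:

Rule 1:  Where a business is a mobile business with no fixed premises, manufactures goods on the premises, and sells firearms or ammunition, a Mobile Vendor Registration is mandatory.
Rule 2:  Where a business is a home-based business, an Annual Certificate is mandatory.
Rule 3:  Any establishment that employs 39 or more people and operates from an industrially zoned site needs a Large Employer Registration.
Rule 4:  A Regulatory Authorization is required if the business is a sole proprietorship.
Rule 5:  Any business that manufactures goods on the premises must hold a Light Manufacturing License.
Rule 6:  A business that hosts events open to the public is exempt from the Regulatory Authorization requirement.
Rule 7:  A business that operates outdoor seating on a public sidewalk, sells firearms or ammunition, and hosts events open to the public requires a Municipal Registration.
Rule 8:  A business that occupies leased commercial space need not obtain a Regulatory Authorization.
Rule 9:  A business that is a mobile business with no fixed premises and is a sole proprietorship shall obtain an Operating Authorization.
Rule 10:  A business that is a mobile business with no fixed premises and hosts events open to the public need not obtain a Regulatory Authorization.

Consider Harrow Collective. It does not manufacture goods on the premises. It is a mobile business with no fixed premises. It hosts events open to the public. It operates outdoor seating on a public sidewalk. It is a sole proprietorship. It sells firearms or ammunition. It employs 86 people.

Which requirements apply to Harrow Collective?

Municipal Registration, Operating Authorization

Rule 1: is a mobile business with no fixed premises; does not manufacture goods on the premises; sells firearms or ammunition → Mobile Vendor Registration not required.
Rule 2: is a mobile business with no fixed premises (not: is a home-based business) → Annual Certificate not required.
Rule 3: employees 86 ≥ 39; is a mobile business with no fixed premises (not: operates from an industrially zoned site) → Large Employer Registration not required.
Rule 4: is a sole proprietorship → Regulatory Authorization required.
Rule 5: does not manufacture goods on the premises → Light Manufacturing License not required.
Rule 6: hosts events open to the public → exempt from Regulatory Authorization.
Rule 7: operates outdoor seating on a public sidewalk; sells firearms or ammunition; hosts events open to the public → Municipal Registration required.
Rule 8: is a mobile business with no fixed premises (not: occupies leased commercial space) → Regulatory Authorization exemption does not apply.
Rule 9: is a mobile business with no fixed premises; is a sole proprietorship → Operating Authorization required.
Rule 10: is a mobile business with no fixed premises; hosts events open to the public → exempt from Regulatory Authorization.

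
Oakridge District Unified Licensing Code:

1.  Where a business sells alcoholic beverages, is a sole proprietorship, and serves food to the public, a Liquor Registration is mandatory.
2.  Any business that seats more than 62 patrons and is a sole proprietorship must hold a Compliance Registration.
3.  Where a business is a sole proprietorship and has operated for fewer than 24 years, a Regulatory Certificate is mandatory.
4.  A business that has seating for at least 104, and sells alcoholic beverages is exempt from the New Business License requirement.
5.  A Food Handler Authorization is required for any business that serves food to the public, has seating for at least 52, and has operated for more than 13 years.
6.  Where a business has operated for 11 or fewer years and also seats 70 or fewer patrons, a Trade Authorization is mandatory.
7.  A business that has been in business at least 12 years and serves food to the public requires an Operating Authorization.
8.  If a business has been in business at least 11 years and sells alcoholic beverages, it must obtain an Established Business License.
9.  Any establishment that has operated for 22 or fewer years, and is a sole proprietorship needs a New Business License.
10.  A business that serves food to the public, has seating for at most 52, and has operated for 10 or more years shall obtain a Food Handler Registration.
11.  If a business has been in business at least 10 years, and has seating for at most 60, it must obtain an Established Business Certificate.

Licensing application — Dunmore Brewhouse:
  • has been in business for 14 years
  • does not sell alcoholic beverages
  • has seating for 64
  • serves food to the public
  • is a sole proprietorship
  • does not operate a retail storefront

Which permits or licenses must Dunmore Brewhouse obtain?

1. does not sell alcoholic beverages; is a sole proprietorship; serves food to the public → Liquor Registration not required.
2. seating 64 > 62; is a sole proprietorship → Compliance Registration required.
3. is a sole proprietorship; years in business 14 < 24 → Regulatory Certificate required.
4. seating 64 < 104; does not sell alcoholic beverages → New Business License exemption does not apply.
5. serves food to the public; seating 64 ≥ 52; years in business 14 > 13 → Food Handler Authorization required.
6. years in business 14 > 11; seating 64 ≤ 70 → Trade Authorization not required.
7. years in business 14 ≥ 12; serves food to the public → Operating Authorization required.
8. years in business 14 ≥ 11; does not sell alcoholic beverages → Established Business License not required.
9. years in business 14 ≤ 22; is a sole proprietorship → New Business License required.
10. serves food to the public; seating 64 > 52; years in business 14 ≥ 10 → Food Handler Registration not required.
11. years in business 14 ≥ 10; seating 64 > 60 → Established Business Certificate not required.

Compliance Registration, Food Handler Authorization, New Business License, Operating Authorization, Regulatory Certificate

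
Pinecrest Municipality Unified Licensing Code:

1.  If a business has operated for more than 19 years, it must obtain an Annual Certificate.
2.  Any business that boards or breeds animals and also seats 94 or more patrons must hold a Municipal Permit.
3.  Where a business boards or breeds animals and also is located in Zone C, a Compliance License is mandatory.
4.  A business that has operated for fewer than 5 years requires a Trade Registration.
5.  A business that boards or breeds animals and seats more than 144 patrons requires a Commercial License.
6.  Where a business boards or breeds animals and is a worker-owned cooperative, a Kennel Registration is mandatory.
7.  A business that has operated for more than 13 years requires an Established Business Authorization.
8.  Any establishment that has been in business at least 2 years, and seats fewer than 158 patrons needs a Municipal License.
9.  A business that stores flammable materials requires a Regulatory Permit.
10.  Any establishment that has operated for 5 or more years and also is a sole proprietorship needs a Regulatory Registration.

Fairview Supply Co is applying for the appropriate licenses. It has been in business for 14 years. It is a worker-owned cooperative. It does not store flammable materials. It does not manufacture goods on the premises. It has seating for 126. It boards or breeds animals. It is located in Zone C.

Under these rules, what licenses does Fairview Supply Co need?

1. years in business 14 ≤ 19 → Annual Certificate not required.
2. boards or breeds animals; seating 126 ≥ 94 → Municipal Permit required.
3. boards or breeds animals; is located in Zone C → Compliance License required.
4. years in business 14 ≥ 5 → Trade Registration not required.
5. boards or breeds animals; seating 126 ≤ 144 → Commercial License not required.
6. boards or breeds animals; is a worker-owned cooperative → Kennel Registration required.
7. years in business 14 > 13 → Established Business Authorization required.
8. years in business 14 ≥ 2; seating 126 < 158 → Municipal License required.
9. does not store flammable materials → Regulatory Permit not required.
10. years in business 14 ≥ 5; is a worker-owned cooperative (not: is a sole proprietorship) → Regulatory Registration not required.

Compliance License, Established Business Authorization, Kennel Registration, Municipal License, Municipal Permit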